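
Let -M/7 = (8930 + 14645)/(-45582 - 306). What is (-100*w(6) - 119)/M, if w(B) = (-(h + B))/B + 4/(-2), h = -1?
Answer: 7540928/165025 ≈ 45.696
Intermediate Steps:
M = 165025/45888 (M = -7*(8930 + 14645)/(-45582 - 306) = -165025/(-45888) = -165025*(-1)/45888 = -7*(-23575/45888) = 165025/45888 ≈ 3.5963)
w(B) = -2 + (1 - B)/B (w(B) = (-(-1 + B))/B + 4/(-2) = (1 - B)/B + 4*(-1/2) = (1 - B)/B - 2 = -2 + (1 - B)/B)
(-100*w(6) - 119)/M = (-100*(-3 + 1/6) - 119)/(165025/45888) = (-100*(-3 + 1/6) - 119)*(45888/165025) = (-100*(-17/6) - 119)*(45888/165025) = (850/3 - 119)*(45888/165025) = (493/3)*(45888/165025) = 7540928/165025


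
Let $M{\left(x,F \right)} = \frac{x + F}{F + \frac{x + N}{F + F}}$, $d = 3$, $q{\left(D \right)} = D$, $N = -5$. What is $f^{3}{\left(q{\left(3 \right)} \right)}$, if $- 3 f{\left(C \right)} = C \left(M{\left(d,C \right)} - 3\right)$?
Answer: $\frac{27}{64} \approx 0.42188$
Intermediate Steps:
$M{\left(x,F \right)} = \frac{F + x}{F + \frac{-5 + x}{2 F}}$ ($M{\left(x,F \right)} = \frac{x + F}{F + \frac{x - 5}{F + F}} = \frac{F + x}{F + \frac{-5 + x}{2 F}}$)
$f{\left(C \right)} = - \frac{C \left(-3 + \frac{2 C \left(3 + C\right)}{-2 + 2 C^{2}}\right)}{3}$ ($f{\left(C \right)} = - \frac{C \left(\frac{2 C \left(C + 3\right)}{-5 + 3 + 2 C^{2}} - 3\right)}{3} = - \frac{C \left(\frac{2 C \left(3 + C\right)}{-2 + 2 C^{2}} - 3\right)}{3} = - \frac{C \left(-3 + \frac{2 C \left(3 + C\right)}{-2 + 2 C^{2}}\right)}{3}$)
$f^{3}{\left(q{\left(3 \right)} \right)} = \left(\frac{1}{3} \cdot 3 \frac{1}{-1 + 3^{2}} \left(-3 - 9 + 2 \cdot 3^{2}\right)\right)^{3} = \left(\frac{1}{3} \cdot 3 \frac{1}{-1 + 9} \left(-3 - 9 + 2 \cdot 9\right)\right)^{3} = \left(\frac{1}{3} \cdot 3 \cdot \frac{1}{8} \left(-3 - 9 + 18\right)\right)^{3} = \left(\frac{1}{3} \cdot 3 \cdot \frac{1}{8} \cdot 6\right)^{3} = \left(\frac{3}{4}\right)^{3} = \frac{27}{64}$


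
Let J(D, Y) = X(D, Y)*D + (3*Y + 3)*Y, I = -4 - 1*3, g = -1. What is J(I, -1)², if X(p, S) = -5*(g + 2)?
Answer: 1225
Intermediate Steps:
X(p, S) = -5 (X(p, S) = -5*(-1 + 2) = -5*1 = -5)
I = -7 (I = -4 - 3 = -7)
J(D, Y) = -5*D + Y*(3 + 3*Y) (J(D, Y) = -5*D + (3*Y + 3)*Y = -5*D + (3 + 3*Y)*Y = -5*D + Y*(3 + 3*Y))
J(I, -1)² = (-5*(-7) + 3*(-1) + 3*(-1)²)² = (35 - 3 + 3*1)² = (35 - 3 + 3)² = 35² = 1225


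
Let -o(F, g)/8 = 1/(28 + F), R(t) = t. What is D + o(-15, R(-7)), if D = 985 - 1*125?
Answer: 11172/13 ≈ 859.38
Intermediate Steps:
o(F, g) = -8/(28 + F)
D = 860 (D = 985 - 125 = 860)
D + o(-15, R(-7)) = 860 - 8/(28 - 15) = 860 - 8/13 = 11172/13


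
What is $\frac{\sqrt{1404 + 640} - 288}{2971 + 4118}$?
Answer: $- \frac{96}{2363} + \frac{2 \sqrt{511}}{7089} \approx -0.034249$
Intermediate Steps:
$\frac{\sqrt{1404 + 640} - 288}{2971 + 4118} = \frac{\sqrt{2044} - 288}{7089} = \left(2 \sqrt{511} - 288\right) \frac{1}{7089} = \left(-288 + 2 \sqrt{511}\right) \frac{1}{7089} = - \frac{96}{2363} + \frac{2 \sqrt{511}}{7089}$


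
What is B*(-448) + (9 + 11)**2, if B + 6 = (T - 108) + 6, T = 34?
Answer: 33552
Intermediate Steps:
B = -74 (B = -6 + ((34 - 108) + 6) = -6 + (-74 + 6) = -6 - 68 = -74)
B*(-448) + (9 + 11)**2 = -74*(-448) + (9 + 11)**2 = 33152 + 20**2 = 33152 + 400 = 33552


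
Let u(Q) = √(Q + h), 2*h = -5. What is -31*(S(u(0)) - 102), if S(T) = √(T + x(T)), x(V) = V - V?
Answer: 3162 - 31*2^(¾)*5^(¼)*√I/2 ≈ 3134.4 - 27.563*I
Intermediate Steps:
h = -5/2 (h = (½)*(-5) = -5/2 ≈ -2.5000)
u(Q) = √(-5/2 + Q) (u(Q) = √(Q - 5/2) = √(-5/2 + Q))
x(V) = 0
S(T) = √T (S(T) = √(T + 0) = √T)
-31*(S(u(0)) - 102) = -31*(√(√(-10 + 4*0)/2) - 102) = -31*(√(√(-10 + 0)/2) - 102) = -31*(√(√(-10)/2) - 102) = -31*(√((I*√10)/2) - 102) = -31*(√(I*√10/2) - 102) = -31*(2^(¾)*5^(¼)*√I/2 - 102) = -31*(-102 + 2^(¾)*5^(¼)*√I/2) = 3162 - 31*2^(¾)*5^(¼)*√I/2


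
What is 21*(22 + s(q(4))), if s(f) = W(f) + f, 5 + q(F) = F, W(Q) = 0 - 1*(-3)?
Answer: 504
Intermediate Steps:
W(Q) = 3 (W(Q) = 0 + 3 = 3)
q(F) = -5 + F
s(f) = 3 + f
21*(22 + s(q(4))) = 21*(22 + (3 + (-5 + 4))) = 21*(22 + (3 - 1)) = 21*(22 + 2) = 21*24 = 504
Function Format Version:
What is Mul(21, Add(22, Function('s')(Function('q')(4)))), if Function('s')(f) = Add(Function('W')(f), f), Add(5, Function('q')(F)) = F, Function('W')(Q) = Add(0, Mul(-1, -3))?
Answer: 504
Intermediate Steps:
Function('W')(Q) = 3 (Function('W')(Q) = Add(0, 3) = 3)
Function('q')(F) = Add(-5, F)
Function('s')(f) = Add(3, f)
Mul(21, Add(22, Function('s')(Function('q')(4)))) = Mul(21, Add(22, Add(3, Add(-5, 4)))) = Mul(21, Add(22, Add(3, -1))) = Mul(21, Add(22, 2)) = Mul(21, 24) = 504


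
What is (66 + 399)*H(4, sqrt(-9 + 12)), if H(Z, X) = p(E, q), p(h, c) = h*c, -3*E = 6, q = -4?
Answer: 3720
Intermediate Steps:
E = -2 (E = -1/3*6 = -2)
p(h, c) = c*h
H(Z, X) = 8 (H(Z, X) = -4*(-2) = 8)
(66 + 399)*H(4, sqrt(-9 + 12)) = (66 + 399)*8 = 465*8 = 3720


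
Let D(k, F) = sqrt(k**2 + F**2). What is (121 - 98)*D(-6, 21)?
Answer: 69*sqrt(53) ≈ 502.33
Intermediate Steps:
D(k, F) = sqrt(F**2 + k**2)
(121 - 98)*D(-6, 21) = (121 - 98)*sqrt(21**2 + (-6)**2) = 23*sqrt(441 + 36) = 23*sqrt(477) = 23*(3*sqrt(53)) = 69*sqrt(53)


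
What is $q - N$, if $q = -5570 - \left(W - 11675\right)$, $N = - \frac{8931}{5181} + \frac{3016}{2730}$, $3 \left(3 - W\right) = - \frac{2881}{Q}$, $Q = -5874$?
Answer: $\frac{590950068977}{96832890} \approx 6102.8$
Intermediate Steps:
$W = \frac{49985}{17622}$ ($W = 3 - \frac{\left(-2881\right) \frac{1}{-5874}}{3} = 3 - \frac{\left(-2881\right) \left(- \frac{1}{5874}\right)}{3} = 3 - \frac{2881}{17622} = \frac{49985}{17622} \approx 2.8365$)
$N = - \frac{112253}{181335}$ ($N = \left(-8931\right) \frac{1}{5181} + 3016 \cdot \frac{1}{2730} = - \frac{2977}{1727} + \frac{116}{105} = - \frac{112253}{181335} \approx -0.61904$)
$q = \frac{107532325}{17622}$ ($q = -5570 - \left(\frac{49985}{17622} - 11675\right) = -5570 - - \frac{205686865}{17622} = -5570 + \frac{205686865}{17622} = \frac{107532325}{17622} \approx 6102.2$)
$q - N = \frac{107532325}{17622} - - \frac{112253}{181335} = \frac{107532325}{17622} + \frac{112253}{181335} = \frac{590950068977}{96832890}$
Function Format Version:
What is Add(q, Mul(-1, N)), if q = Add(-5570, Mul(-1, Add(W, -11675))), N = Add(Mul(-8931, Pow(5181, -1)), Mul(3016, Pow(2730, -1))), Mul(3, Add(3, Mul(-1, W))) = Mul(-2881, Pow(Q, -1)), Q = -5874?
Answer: Rational(590950068977, 96832890) ≈ 6102.8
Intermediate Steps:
W = Rational(49985, 17622) (W = Add(3, Mul(Rational(-1, 3), Mul(-2881, Pow(-5874, -1)))) = Add(3, Mul(Rational(-1, 3), Mul(-2881, Rational(-1, 5874)))) = Add(3, Mul(Rational(-1, 3), Rational(2881, 5874))) = Add(3, Rational(-2881, 17622)) = Rational(49985, 17622) ≈ 2.8365)
N = Rational(-112253, 181335) (N = Add(Mul(-8931, Rational(1, 5181)), Mul(3016, Rational(1, 2730))) = Add(Rational(-2977, 1727), Rational(116, 105)) = Rational(-112253, 181335) ≈ -0.61904)
q = Rational(107532325, 17622) (q = Add(-5570, Mul(-1, Add(Rational(49985, 17622), -11675))) = Add(-5570, Mul(-1, Rational(-205686865, 17622))) = Add(-5570, Rational(205686865, 17622)) = Rational(107532325, 17622) ≈ 6102.2)
Add(q, Mul(-1, N)) = Add(Rational(107532325, 17622), Mul(-1, Rational(-112253, 181335))) = Add(Rational(107532325, 17622), Rational(112253, 181335)) = Rational(590950068977, 96832890)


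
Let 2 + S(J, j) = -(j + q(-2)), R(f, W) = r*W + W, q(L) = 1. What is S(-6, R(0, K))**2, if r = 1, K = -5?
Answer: 49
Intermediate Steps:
R(f, W) = 2*W (R(f, W) = 1*W + W = W + W = 2*W)
S(J, j) = -3 - j (S(J, j) = -2 - (j + 1) = -2 - (1 + j) = -2 + (-1 - j) = -3 - j)
S(-6, R(0, K))**2 = (-3 - 2*(-5))**2 = (-3 - 1*(-10))**2 = (-3 + 10)**2 = 7**2 = 49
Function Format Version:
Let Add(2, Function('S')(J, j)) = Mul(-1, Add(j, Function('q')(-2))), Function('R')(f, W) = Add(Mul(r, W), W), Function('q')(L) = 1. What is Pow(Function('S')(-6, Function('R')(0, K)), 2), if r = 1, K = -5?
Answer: 49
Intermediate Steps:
Function('R')(f, W) = Mul(2, W) (Function('R')(f, W) = Add(Mul(1, W), W) = Add(W, W) = Mul(2, W))
Function('S')(J, j) = Add(-3, Mul(-1, j)) (Function('S')(J, j) = Add(-2, Mul(-1, Add(j, 1))) = Add(-2, Mul(-1, Add(1, j))) = Add(-2, Add(-1, Mul(-1, j))) = Add(-3, Mul(-1, j)))
Pow(Function('S')(-6, Function('R')(0, K)), 2) = Pow(Add(-3, Mul(-1, Mul(2, -5))), 2) = Pow(Add(-3, Mul(-1, -10)), 2) = Pow(Add(-3, 10), 2) = Pow(7, 2) = 49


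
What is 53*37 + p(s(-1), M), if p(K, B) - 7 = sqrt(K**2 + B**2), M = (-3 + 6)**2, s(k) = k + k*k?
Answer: 1977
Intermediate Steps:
s(k) = k + k**2
M = 9 (M = 3**2 = 9)
p(K, B) = 7 + sqrt(B**2 + K**2) (p(K, B) = 7 + sqrt(K**2 + B**2) = 7 + sqrt(B**2 + K**2))
53*37 + p(s(-1), M) = 53*37 + (7 + sqrt(9**2 + (-(1 - 1))**2)) = 1961 + (7 + sqrt(81 + (-1*0)**2)) = 1961 + (7 + sqrt(81 + 0**2)) = 1961 + (7 + sqrt(81 + 0)) = 1961 + (7 + sqrt(81)) = 1961 + (7 + 9) = 1961 + 16 = 1977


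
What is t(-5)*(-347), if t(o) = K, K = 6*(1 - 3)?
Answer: 4164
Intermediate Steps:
K = -12 (K = 6*(-2) = -12)
t(o) = -12
t(-5)*(-347) = -12*(-347) = 4164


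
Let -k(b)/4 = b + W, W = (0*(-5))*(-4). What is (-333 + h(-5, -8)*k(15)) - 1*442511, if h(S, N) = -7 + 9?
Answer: -442964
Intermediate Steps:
h(S, N) = 2
W = 0 (W = 0*(-4) = 0)
k(b) = -4*b (k(b) = -4*(b + 0) = -4*b)
(-333 + h(-5, -8)*k(15)) - 1*442511 = (-333 + 2*(-4*15)) - 1*442511 = (-333 + 2*(-60)) - 442511 = (-333 - 120) - 442511 = -453 - 442511 = -442964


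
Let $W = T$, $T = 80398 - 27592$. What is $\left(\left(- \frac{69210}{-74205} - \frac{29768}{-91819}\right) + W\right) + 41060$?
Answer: $\frac{14212397341900}{151409531} \approx 93867.0$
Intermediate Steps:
$T = 52806$
$W = 52806$
$\left(\left(- \frac{69210}{-74205} - \frac{29768}{-91819}\right) + W\right) + 41060 = \left(\left(- \frac{69210}{-74205} - \frac{29768}{-91819}\right) + 52806\right) + 41060 = \left(\left(\left(-69210\right) \left(- \frac{1}{74205}\right) - - \frac{29768}{91819}\right) + 52806\right) + 41060 = \left(\left(\frac{1538}{1649} + \frac{29768}{91819}\right) + 52806\right) + 41060 = \left(\frac{190305054}{151409531} + 52806\right) + 41060 = \frac{7995521999040}{151409531} + 41060 = \frac{14212397341900}{151409531}$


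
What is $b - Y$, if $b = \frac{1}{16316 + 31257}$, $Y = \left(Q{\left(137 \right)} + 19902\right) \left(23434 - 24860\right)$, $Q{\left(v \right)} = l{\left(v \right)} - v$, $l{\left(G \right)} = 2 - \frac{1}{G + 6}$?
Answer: $\frac{191759421534783}{6802939} \approx 2.8188 \cdot 10^{7}$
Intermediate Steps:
$l{\left(G \right)} = 2 - \frac{1}{6 + G}$
$Q{\left(v \right)} = - v + \frac{11 + 2 v}{6 + v}$ ($Q{\left(v \right)} = \frac{11 + 2 v}{6 + v} - v = - v + \frac{11 + 2 v}{6 + v}$)
$Y = - \frac{4030845680}{143}$ ($Y = \left(\frac{11 - 137^{2} - 548}{6 + 137} + 19902\right) \left(23434 - 24860\right) = \left(\frac{11 - 18769 - 548}{143} + 19902\right) \left(-1426\right) = \left(\frac{1}{143} \left(-19306\right) + 19902\right) \left(-1426\right) = \left(- \frac{19306}{143} + 19902\right) \left(-1426\right) = \frac{2826680}{143} \left(-1426\right) = - \frac{4030845680}{143} \approx -2.8188 \cdot 10^{7}$)
$b = \frac{1}{47573} \approx 2.102 \cdot 10^{-5}$
$b - Y = \frac{1}{47573} - - \frac{4030845680}{143} = \frac{1}{47573} + \frac{4030845680}{143} = \frac{191759421534783}{6802939}$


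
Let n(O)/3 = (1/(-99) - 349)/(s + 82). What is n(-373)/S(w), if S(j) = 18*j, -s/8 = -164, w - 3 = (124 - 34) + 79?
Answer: -4319/17802774 ≈ -0.00024260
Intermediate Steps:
w = 172 (w = 3 + ((124 - 34) + 79) = 3 + (90 + 79) = 3 + 169 = 172)
s = 1312 (s = -8*(-164) = 1312)
n(O) = -17276/23001 (n(O) = 3*((1/(-99) - 349)/(1312 + 82)) = 3*((-1/99 - 349)/1394) = 3*(-34552/99*1/1394) = 3*(-17276/69003) = -17276/23001)
n(-373)/S(w) = -17276/(23001*(18*172)) = -17276/23001/3096 = -17276/23001*1/3096 = -4319/17802774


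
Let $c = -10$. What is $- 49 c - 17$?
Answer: $473$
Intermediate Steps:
$- 49 c - 17 = \left(-49\right) \left(-10\right) - 17 = 490 - 17 = 473$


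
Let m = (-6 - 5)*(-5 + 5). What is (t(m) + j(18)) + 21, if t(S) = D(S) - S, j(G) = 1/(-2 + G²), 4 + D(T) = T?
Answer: 5475/322 ≈ 17.003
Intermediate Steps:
D(T) = -4 + T
m = 0 (m = -11*0 = 0)
t(S) = -4 (t(S) = (-4 + S) - S = -4)
(t(m) + j(18)) + 21 = (-4 + 1/(-2 + 18²)) + 21 = (-4 + 1/(-2 + 324)) + 21 = (-4 + 1/322) + 21 = -1287/322 + 21 = 5475/322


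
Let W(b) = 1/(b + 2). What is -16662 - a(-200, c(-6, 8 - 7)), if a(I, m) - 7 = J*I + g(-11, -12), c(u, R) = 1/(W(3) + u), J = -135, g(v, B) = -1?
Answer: -43668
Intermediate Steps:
W(b) = 1/(2 + b)
c(u, R) = 1/(1/5 + u) (c(u, R) = 1/(1/(2 + 3) + u) = 1/(1/5 + u))
a(I, m) = 6 - 135*I (a(I, m) = 7 + (-135*I - 1) = 7 + (-1 - 135*I) = 6 - 135*I)
-16662 - a(-200, c(-6, 8 - 7)) = -16662 - (6 - 135*(-200)) = -16662 - (6 + 27000) = -16662 - 1*27006 = -16662 - 27006 = -43668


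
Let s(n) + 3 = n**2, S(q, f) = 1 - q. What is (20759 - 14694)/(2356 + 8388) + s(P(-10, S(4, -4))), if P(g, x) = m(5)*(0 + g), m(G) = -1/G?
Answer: 16809/10744 ≈ 1.5645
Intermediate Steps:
P(g, x) = -g/5 (P(g, x) = (-1/5)*(0 + g) = (-1*1/5)*g = -g/5)
s(n) = -3 + n**2
(20759 - 14694)/(2356 + 8388) + s(P(-10, S(4, -4))) = (20759 - 14694)/(2356 + 8388) + (-3 + (-1/5*(-10))**2) = 6065/10744 + (-3 + 2**2) = 6065*(1/10744) + (-3 + 4) = 6065/10744 + 1 = 16809/10744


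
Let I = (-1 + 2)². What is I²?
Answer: 1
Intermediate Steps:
I = 1 (I = 1² = 1)
I² = 1² = 1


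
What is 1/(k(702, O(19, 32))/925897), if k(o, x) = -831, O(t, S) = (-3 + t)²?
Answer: -925897/831 ≈ -1114.2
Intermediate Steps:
1/(k(702, O(19, 32))/925897) = 1/(-831/925897) = -925897/831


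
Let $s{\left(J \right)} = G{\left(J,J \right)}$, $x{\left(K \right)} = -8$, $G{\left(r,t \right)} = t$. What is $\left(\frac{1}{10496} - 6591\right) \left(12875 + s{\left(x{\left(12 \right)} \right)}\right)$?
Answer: $- \frac{890127930045}{10496} \approx -8.4806 \cdot 10^{7}$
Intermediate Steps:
$s{\left(J \right)} = J$
$\left(\frac{1}{10496} - 6591\right) \left(12875 + s{\left(x{\left(12 \right)} \right)}\right) = \left(\frac{1}{10496} - 6591\right) \left(12875 - 8\right) = \left(\frac{1}{10496} - 6591\right) 12867 = \left(- \frac{69179135}{10496}\right) 12867 = - \frac{890127930045}{10496}$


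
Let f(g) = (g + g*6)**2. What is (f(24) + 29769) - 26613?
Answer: 31380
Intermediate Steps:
f(g) = 49*g**2 (f(g) = (g + 6*g)**2 = (7*g)**2 = 49*g**2)
(f(24) + 29769) - 26613 = (49*24**2 + 29769) - 26613 = (49*576 + 29769) - 26613 = (28224 + 29769) - 26613 = 57993 - 26613 = 31380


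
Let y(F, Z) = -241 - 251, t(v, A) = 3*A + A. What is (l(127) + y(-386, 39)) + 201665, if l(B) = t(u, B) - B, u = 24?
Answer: 201554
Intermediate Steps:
t(v, A) = 4*A
y(F, Z) = -492
l(B) = 3*B (l(B) = 4*B - B = 3*B)
(l(127) + y(-386, 39)) + 201665 = (3*127 - 492) + 201665 = (381 - 492) + 201665 = -111 + 201665 = 201554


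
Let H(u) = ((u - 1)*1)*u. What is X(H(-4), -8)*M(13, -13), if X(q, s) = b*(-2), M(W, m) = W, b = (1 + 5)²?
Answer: -936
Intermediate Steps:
b = 36 (b = 6² = 36)
H(u) = u*(-1 + u) (H(u) = ((-1 + u)*1)*u = (-1 + u)*u = u*(-1 + u))
X(q, s) = -72 (X(q, s) = 36*(-2) = -72)
X(H(-4), -8)*M(13, -13) = -72*13 = -936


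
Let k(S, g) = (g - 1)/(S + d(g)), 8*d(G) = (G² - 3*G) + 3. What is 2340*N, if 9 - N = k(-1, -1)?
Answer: -16380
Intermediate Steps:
d(G) = 3/8 - 3*G/8 + G²/8 (d(G) = ((G² - 3*G) + 3)/8 = (3 + G² - 3*G)/8 = 3/8 - 3*G/8 + G²/8)
k(S, g) = (-1 + g)/(3/8 + S - 3*g/8 + g²/8) (k(S, g) = (g - 1)/(S + (3/8 - 3*g/8 + g²/8)) = (-1 + g)/(3/8 + S - 3*g/8 + g²/8))
N = -7 (N = 9 - 8*(-1 - 1)/(3 + (-1)² - 3*(-1) + 8*(-1)) = 9 - 8*(-2)/(3 + 1 + 3 - 8) = 9 - 8*(-2)/(-1) = 9 - 8*(-1)*(-2) = 9 - 1*16 = 9 - 16 = -7)
2340*N = 2340*(-7) = -16380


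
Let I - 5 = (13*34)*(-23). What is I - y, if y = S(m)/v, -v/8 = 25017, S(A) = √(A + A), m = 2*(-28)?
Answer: -10161 + I*√7/50034 ≈ -10161.0 + 5.2879e-5*I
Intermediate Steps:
m = -56
S(A) = √2*√A (S(A) = √(2*A) = √2*√A)
v = -200136 (v = -8*25017 = -200136)
y = -I*√7/50034 (y = (√2*√(-56))/(-200136) = (√2*(2*I*√14))*(-1/200136) = (4*I*√7)*(-1/200136) = -I*√7/50034 ≈ -5.2879e-5*I)
I = -10161 (I = 5 + (13*34)*(-23) = 5 + 442*(-23) = 5 - 10166 = -10161)
I - y = -10161 - (-1)*I*√7/50034 = -10161 + I*√7/50034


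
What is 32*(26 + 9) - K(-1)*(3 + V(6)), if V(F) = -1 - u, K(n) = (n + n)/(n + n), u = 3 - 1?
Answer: 1120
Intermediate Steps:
u = 2
K(n) = 1 (K(n) = (2*n)/((2*n)) = (2*n)*(1/(2*n)) = 1)
V(F) = -3 (V(F) = -1 - 1*2 = -1 - 2 = -3)
32*(26 + 9) - K(-1)*(3 + V(6)) = 32*(26 + 9) - (3 - 3) = 32*35 - 0 = 1120 - 1*0 = 1120 + 0 = 1120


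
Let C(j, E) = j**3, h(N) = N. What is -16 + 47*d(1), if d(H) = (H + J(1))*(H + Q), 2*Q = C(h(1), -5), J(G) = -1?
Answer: -16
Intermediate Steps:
Q = 1/2 (Q = (1/2)*1**3 = (1/2)*1 = 1/2 ≈ 0.50000)
d(H) = (1/2 + H)*(-1 + H) (d(H) = (H - 1)*(H + 1/2) = (-1 + H)*(1/2 + H) = (1/2 + H)*(-1 + H))
-16 + 47*d(1) = -16 + 47*(-1/2 + 1**2 - 1/2*1) = -16 + 47*(-1/2 + 1 - 1/2) = -16 + 47*0 = -16 + 0 = -16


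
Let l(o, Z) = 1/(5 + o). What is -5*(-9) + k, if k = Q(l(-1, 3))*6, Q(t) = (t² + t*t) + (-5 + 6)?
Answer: 207/4 ≈ 51.750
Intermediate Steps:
Q(t) = 1 + 2*t² (Q(t) = (t² + t²) + 1 = 2*t² + 1 = 1 + 2*t²)
k = 27/4 (k = (1 + 2*(1/(5 - 1))²)*6 = (1 + 2*(1/4)²)*6 = (1 + 2*(¼)²)*6 = (1 + 2*(1/16))*6 = (1 + ⅛)*6 = (9/8)*6 = 27/4 ≈ 6.7500)
-5*(-9) + k = -5*(-9) + 27/4 = 45 + 27/4 = 207/4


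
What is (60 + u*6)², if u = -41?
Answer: 34596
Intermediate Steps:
(60 + u*6)² = (60 - 41*6)² = (60 - 246)² = (-186)² = 34596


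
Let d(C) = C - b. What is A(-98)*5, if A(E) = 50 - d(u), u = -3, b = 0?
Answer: 265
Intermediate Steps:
d(C) = C (d(C) = C - 1*0 = C + 0 = C)
A(E) = 53 (A(E) = 50 - 1*(-3) = 50 + 3 = 53)
A(-98)*5 = 53*5 = 265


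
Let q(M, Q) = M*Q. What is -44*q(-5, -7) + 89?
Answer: -1451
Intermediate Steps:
-44*q(-5, -7) + 89 = -(-220)*(-7) + 89 = -44*35 + 89 = -1540 + 89 = -1451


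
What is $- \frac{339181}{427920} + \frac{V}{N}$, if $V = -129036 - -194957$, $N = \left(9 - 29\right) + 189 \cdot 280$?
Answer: $\frac{513311971}{1131848400} \approx 0.45352$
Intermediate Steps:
$N = 52900$ ($N = \left(9 - 29\right) + 52920 = -20 + 52920 = 52900$)
$V = 65921$ ($V = -129036 + 194957 = 65921$)
$- \frac{339181}{427920} + \frac{V}{N} = - \frac{339181}{427920} + \frac{65921}{52900} = \frac{513311971}{1131848400}$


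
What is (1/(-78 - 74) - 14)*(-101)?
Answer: 215029/152 ≈ 1414.7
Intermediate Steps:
(1/(-78 - 74) - 14)*(-101) = (1/(-152) - 14)*(-101) = (-1/152 - 14)*(-101) = -2129/152*(-101) = 215029/152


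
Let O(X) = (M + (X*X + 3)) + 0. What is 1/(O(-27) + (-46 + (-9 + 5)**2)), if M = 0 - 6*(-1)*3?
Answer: 1/720 ≈ 0.0013889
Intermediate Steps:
M = 18 (M = 0 - (-6)*3 = 0 - 1*(-18) = 0 + 18 = 18)
O(X) = 21 + X**2 (O(X) = (18 + (X*X + 3)) + 0 = (18 + (X**2 + 3)) + 0 = (18 + (3 + X**2)) + 0 = (21 + X**2) + 0 = 21 + X**2)
1/(O(-27) + (-46 + (-9 + 5)**2)) = 1/((21 + (-27)**2) + (-46 + (-9 + 5)**2)) = 1/((21 + 729) + (-46 + (-4)**2)) = 1/(750 + (-46 + 16)) = 1/(750 - 30) = 1/720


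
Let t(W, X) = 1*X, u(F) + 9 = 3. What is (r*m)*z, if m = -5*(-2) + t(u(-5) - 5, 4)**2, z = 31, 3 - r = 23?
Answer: -16120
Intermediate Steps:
u(F) = -6 (u(F) = -9 + 3 = -6)
r = -20 (r = 3 - 1*23 = 3 - 23 = -20)
t(W, X) = X
m = 26 (m = -5*(-2) + 4**2 = 10 + 16 = 26)
(r*m)*z = -20*26*31 = -520*31 = -16120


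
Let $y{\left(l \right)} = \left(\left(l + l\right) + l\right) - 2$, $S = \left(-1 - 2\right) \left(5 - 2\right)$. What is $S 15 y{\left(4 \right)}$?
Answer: $-1350$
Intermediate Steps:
$S = -9$ ($S = \left(-3\right) 3 = -9$)
$y{\left(l \right)} = -2 + 3 l$ ($y{\left(l \right)} = \left(2 l + l\right) - 2 = 3 l - 2 = -2 + 3 l$)
$S 15 y{\left(4 \right)} = \left(-9\right) 15 \left(-2 + 3 \cdot 4\right) = - 135 \left(-2 + 12\right) = \left(-135\right) 10 = -1350$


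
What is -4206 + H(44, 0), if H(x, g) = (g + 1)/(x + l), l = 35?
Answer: -332273/79 ≈ -4206.0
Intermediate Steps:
H(x, g) = (1 + g)/(35 + x) (H(x, g) = (g + 1)/(x + 35) = (1 + g)/(35 + x))
-4206 + H(44, 0) = -4206 + (1 + 0)/(35 + 44) = -4206 + 1/79 = -332273/79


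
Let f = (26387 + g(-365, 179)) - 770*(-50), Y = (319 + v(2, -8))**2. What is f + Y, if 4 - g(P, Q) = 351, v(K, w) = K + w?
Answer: 162509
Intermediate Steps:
g(P, Q) = -347 (g(P, Q) = 4 - 1*351 = 4 - 351 = -347)
Y = 97969 (Y = (319 + (2 - 8))**2 = (319 - 6)**2 = 313**2 = 97969)
f = 64540 (f = (26387 - 347) - 770*(-50) = 26040 + 38500 = 64540)
f + Y = 64540 + 97969 = 162509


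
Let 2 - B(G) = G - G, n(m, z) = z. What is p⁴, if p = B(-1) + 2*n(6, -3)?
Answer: 256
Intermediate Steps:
B(G) = 2 (B(G) = 2 - (G - G) = 2 - 1*0 = 2 + 0 = 2)
p = -4 (p = 2 + 2*(-3) = 2 - 6 = -4)
p⁴ = (-4)⁴ = 256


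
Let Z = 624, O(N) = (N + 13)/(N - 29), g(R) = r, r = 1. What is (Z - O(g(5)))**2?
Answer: 1560001/4 ≈ 3.9000e+5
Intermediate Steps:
g(R) = 1
O(N) = (13 + N)/(-29 + N)
(Z - O(g(5)))**2 = (624 - (13 + 1)/(-29 + 1))**2 = (624 - 14/(-28))**2 = (624 - (-1)*14/28)**2 = (624 - 1*(-1/2))**2 = (624 + 1/2)**2 = (1249/2)**2 = 1560001/4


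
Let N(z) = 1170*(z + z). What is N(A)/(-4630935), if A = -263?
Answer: 41028/308729 ≈ 0.13289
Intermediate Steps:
N(z) = 2340*z (N(z) = 1170*(2*z) = 2340*z)
N(A)/(-4630935) = (2340*(-263))/(-4630935) = -615420*(-1/4630935) = 41028/308729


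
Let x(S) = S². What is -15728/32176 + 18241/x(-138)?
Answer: 17962399/38297484 ≈ 0.46902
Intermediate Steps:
-15728/32176 + 18241/x(-138) = -15728/32176 + 18241/((-138)²) = -15728*1/32176 + 18241/19044 = -983/2011 + 18241*(1/19044) = -983/2011 + 18241/19044 = 17962399/38297484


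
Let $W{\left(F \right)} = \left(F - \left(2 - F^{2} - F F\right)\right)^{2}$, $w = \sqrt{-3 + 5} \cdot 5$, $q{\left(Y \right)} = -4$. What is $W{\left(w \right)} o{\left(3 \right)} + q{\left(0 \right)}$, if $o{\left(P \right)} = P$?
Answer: $28958 + 2940 \sqrt{2} \approx 33116.0$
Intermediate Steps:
$w = 5 \sqrt{2}$ ($w = \sqrt{2} \cdot 5 = 5 \sqrt{2} \approx 7.0711$)
$W{\left(F \right)} = \left(-2 + F + 2 F^{2}\right)^{2}$ ($W{\left(F \right)} = \left(F + \left(\left(F^{2} + F^{2}\right) - 2\right)\right)^{2} = \left(F + \left(2 F^{2} - 2\right)\right)^{2} = \left(F + \left(-2 + 2 F^{2}\right)\right)^{2} = \left(-2 + F + 2 F^{2}\right)^{2}$)
$W{\left(w \right)} o{\left(3 \right)} + q{\left(0 \right)} = \left(-2 + 5 \sqrt{2} + 2 \left(5 \sqrt{2}\right)^{2}\right)^{2} \cdot 3 - 4 = \left(-2 + 5 \sqrt{2} + 2 \cdot 50\right)^{2} \cdot 3 - 4 = \left(-2 + 5 \sqrt{2} + 100\right)^{2} \cdot 3 - 4 = \left(98 + 5 \sqrt{2}\right)^{2} \cdot 3 - 4 = 3 \left(98 + 5 \sqrt{2}\right)^{2} - 4 = -4 + 3 \left(98 + 5 \sqrt{2}\right)^{2}$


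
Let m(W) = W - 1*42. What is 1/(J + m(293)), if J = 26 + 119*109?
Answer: 1/13248 ≈ 7.5483e-5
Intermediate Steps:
m(W) = -42 + W (m(W) = W - 42 = -42 + W)
J = 12997 (J = 26 + 12971 = 12997)
1/(J + m(293)) = 1/(12997 + (-42 + 293)) = 1/(12997 + 251) = 1/13248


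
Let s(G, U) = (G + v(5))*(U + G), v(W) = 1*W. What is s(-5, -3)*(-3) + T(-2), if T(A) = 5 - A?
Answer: 7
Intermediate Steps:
v(W) = W
s(G, U) = (5 + G)*(G + U) (s(G, U) = (G + 5)*(U + G) = (5 + G)*(G + U))
s(-5, -3)*(-3) + T(-2) = ((-5)**2 + 5*(-5) + 5*(-3) - 5*(-3))*(-3) + (5 - 1*(-2)) = (25 - 25 - 15 + 15)*(-3) + (5 + 2) = 0*(-3) + 7 = 0 + 7 = 7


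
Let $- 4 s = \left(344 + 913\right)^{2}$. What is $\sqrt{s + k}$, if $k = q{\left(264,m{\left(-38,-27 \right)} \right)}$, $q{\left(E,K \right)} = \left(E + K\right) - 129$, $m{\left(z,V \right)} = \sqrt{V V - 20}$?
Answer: $\frac{\sqrt{-1579509 + 4 \sqrt{709}}}{2} \approx 628.37 i$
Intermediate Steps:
$s = - \frac{1580049}{4}$ ($s = - \frac{\left(344 + 913\right)^{2}}{4} = - \frac{1257^{2}}{4} = \left(- \frac{1}{4}\right) 1580049 = - \frac{1580049}{4} \approx -3.9501 \cdot 10^{5}$)
$m{\left(z,V \right)} = \sqrt{-20 + V^{2}}$ ($m{\left(z,V \right)} = \sqrt{V^{2} - 20} = \sqrt{-20 + V^{2}}$)
$q{\left(E,K \right)} = -129 + E + K$
$k = 135 + \sqrt{709}$ ($k = -129 + 264 + \sqrt{-20 + \left(-27\right)^{2}} = -129 + 264 + \sqrt{-20 + 729} = -129 + 264 + \sqrt{709} = 135 + \sqrt{709} \approx 161.63$)
$\sqrt{s + k} = \sqrt{- \frac{1580049}{4} + \left(135 + \sqrt{709}\right)} = \sqrt{- \frac{1579509}{4} + \sqrt{709}}$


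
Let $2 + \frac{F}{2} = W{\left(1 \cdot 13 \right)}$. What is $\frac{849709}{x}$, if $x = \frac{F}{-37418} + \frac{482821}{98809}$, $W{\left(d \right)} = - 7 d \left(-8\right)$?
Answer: $\frac{1570786996133929}{8961362755} \approx 1.7528 \cdot 10^{5}$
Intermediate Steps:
$W{\left(d \right)} = 56 d$
$F = 1452$ ($F = -4 + 2 \cdot 56 \cdot 1 \cdot 13 = -4 + 2 \cdot 56 \cdot 13 = -4 + 2 \cdot 728 = -4 + 1456 = 1452$)
$x = \frac{8961362755}{1848617581}$ ($x = \frac{1452}{-37418} + \frac{482821}{98809} = 1452 \left(- \frac{1}{37418}\right) + 482821 \cdot \frac{1}{98809} = - \frac{726}{18709} + \frac{482821}{98809} = \frac{8961362755}{1848617581} \approx 4.8476$)
$\frac{849709}{x} = \frac{849709}{\frac{8961362755}{1848617581}} = 849709 \cdot \frac{1848617581}{8961362755} = \frac{1570786996133929}{8961362755}$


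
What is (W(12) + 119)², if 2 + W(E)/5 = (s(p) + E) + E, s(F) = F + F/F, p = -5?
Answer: 43681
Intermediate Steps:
s(F) = 1 + F (s(F) = F + 1 = 1 + F)
W(E) = -30 + 10*E (W(E) = -10 + 5*(((1 - 5) + E) + E) = -10 + 5*((-4 + E) + E) = -10 + 5*(-4 + 2*E) = -10 + (-20 + 10*E) = -30 + 10*E)
(W(12) + 119)² = ((-30 + 10*12) + 119)² = ((-30 + 120) + 119)² = (90 + 119)² = 209² = 43681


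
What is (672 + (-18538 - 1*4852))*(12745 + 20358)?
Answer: -752033954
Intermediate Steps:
(672 + (-18538 - 1*4852))*(12745 + 20358) = (672 + (-18538 - 4852))*33103 = (672 - 23390)*33103 = -22718*33103 = -752033954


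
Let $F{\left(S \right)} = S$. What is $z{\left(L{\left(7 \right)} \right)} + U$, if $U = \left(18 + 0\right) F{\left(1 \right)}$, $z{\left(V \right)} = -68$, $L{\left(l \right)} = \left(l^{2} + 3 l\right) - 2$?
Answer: $-50$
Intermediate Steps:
$L{\left(l \right)} = -2 + l^{2} + 3 l$
$U = 18$ ($U = \left(18 + 0\right) 1 = 18 \cdot 1 = 18$)
$z{\left(L{\left(7 \right)} \right)} + U = -68 + 18 = -50$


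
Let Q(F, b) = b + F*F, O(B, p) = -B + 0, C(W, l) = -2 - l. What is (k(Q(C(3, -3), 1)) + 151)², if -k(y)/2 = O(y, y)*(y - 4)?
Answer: 20449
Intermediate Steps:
O(B, p) = -B
Q(F, b) = b + F²
k(y) = 2*y*(-4 + y) (k(y) = -2*(-y)*(y - 4) = -2*(-y)*(-4 + y) = -(-2)*y*(-4 + y) = 2*y*(-4 + y))
(k(Q(C(3, -3), 1)) + 151)² = (2*(1 + (-2 - 1*(-3))²)*(-4 + (1 + (-2 - 1*(-3))²)) + 151)² = (2*(1 + (-2 + 3)²)*(-4 + (1 + (-2 + 3)²)) + 151)² = (2*(1 + 1²)*(-4 + (1 + 1²)) + 151)² = (2*(1 + 1)*(-4 + (1 + 1)) + 151)² = (2*2*(-4 + 2) + 151)² = (2*2*(-2) + 151)² = (-8 + 151)² = 143² = 20449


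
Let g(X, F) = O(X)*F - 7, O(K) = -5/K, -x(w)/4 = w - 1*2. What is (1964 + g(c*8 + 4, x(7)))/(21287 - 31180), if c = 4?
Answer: -17638/89037 ≈ -0.19810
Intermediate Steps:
x(w) = 8 - 4*w (x(w) = -4*(w - 1*2) = -4*(w - 2) = -4*(-2 + w) = 8 - 4*w)
g(X, F) = -7 - 5*F/X (g(X, F) = (-5/X)*F - 7 = -5*F/X - 7 = -7 - 5*F/X)
(1964 + g(c*8 + 4, x(7)))/(21287 - 31180) = (1964 + (-7 - 5*(8 - 4*7)/(4*8 + 4)))/(21287 - 31180) = (1964 + (-7 - 5*(8 - 28)/(32 + 4)))/(-9893) = (1964 + (-7 - 5*(-20)/36))*(-1/9893) = (1964 + (-7 - 5*(-20)*1/36))*(-1/9893) = (1964 + (-7 + 25/9))*(-1/9893) = (1964 - 38/9)*(-1/9893) = (17638/9)*(-1/9893) = -17638/89037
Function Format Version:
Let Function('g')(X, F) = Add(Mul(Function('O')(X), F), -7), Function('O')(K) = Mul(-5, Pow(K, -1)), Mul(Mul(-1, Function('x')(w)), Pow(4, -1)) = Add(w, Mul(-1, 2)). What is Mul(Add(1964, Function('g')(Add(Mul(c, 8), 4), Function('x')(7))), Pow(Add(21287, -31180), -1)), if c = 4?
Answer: Rational(-17638, 89037) ≈ -0.19810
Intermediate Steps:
Function('x')(w) = Add(8, Mul(-4, w)) (Function('x')(w) = Mul(-4, Add(w, Mul(-1, 2))) = Mul(-4, Add(w, -2)) = Mul(-4, Add(-2, w)) = Add(8, Mul(-4, w)))
Function('g')(X, F) = Add(-7, Mul(-5, F, Pow(X, -1))) (Function('g')(X, F) = Add(Mul(Mul(-5, Pow(X, -1)), F), -7) = Add(Mul(-5, F, Pow(X, -1)), -7) = Add(-7, Mul(-5, F, Pow(X, -1))))
Mul(Add(1964, Function('g')(Add(Mul(c, 8), 4), Function('x')(7))), Pow(Add(21287, -31180), -1)) = Mul(Add(1964, Add(-7, Mul(-5, Add(8, Mul(-4, 7)), Pow(Add(Mul(4, 8), 4), -1)))), Pow(Add(21287, -31180), -1)) = Mul(Add(1964, Add(-7, Mul(-5, Add(8, -28), Pow(Add(32, 4), -1)))), Pow(-9893, -1)) = Mul(Add(1964, Add(-7, Mul(-5, -20, Pow(36, -1)))), Rational(-1, 9893)) = Mul(Add(1964, Add(-7, Mul(-5, -20, Rational(1, 36)))), Rational(-1, 9893)) = Mul(Add(1964, Add(-7, Rational(25, 9))), Rational(-1, 9893)) = Mul(Add(1964, Rational(-38, 9)), Rational(-1, 9893)) = Mul(Rational(17638, 9), Rational(-1, 9893)) = Rational(-17638, 89037)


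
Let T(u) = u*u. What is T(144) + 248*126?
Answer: 51984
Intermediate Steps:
T(u) = u**2
T(144) + 248*126 = 144**2 + 248*126 = 20736 + 31248 = 51984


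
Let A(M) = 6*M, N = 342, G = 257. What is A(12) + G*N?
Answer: 87966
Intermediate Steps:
A(12) + G*N = 6*12 + 257*342 = 72 + 87894 = 87966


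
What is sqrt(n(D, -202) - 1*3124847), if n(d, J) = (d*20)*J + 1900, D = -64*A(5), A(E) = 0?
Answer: I*sqrt(3122947) ≈ 1767.2*I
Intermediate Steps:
D = 0 (D = -64*0 = 0)
n(d, J) = 1900 + 20*J*d (n(d, J) = (20*d)*J + 1900 = 20*J*d + 1900 = 1900 + 20*J*d)
sqrt(n(D, -202) - 1*3124847) = sqrt((1900 + 20*(-202)*0) - 1*3124847) = sqrt((1900 + 0) - 3124847) = sqrt(1900 - 3124847) = sqrt(-3122947) = I*sqrt(3122947)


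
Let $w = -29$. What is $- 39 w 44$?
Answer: $49764$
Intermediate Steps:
$- 39 w 44 = \left(-39\right) \left(-29\right) 44 = 1131 \cdot 44 = 49764$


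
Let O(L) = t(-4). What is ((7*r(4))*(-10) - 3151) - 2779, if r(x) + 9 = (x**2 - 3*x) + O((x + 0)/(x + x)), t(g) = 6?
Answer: -6000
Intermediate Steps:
O(L) = 6
r(x) = -3 + x**2 - 3*x (r(x) = -9 + ((x**2 - 3*x) + 6) = -9 + (6 + x**2 - 3*x) = -3 + x**2 - 3*x)
((7*r(4))*(-10) - 3151) - 2779 = ((7*(-3 + 4**2 - 3*4))*(-10) - 3151) - 2779 = ((7*(-3 + 16 - 12))*(-10) - 3151) - 2779 = ((7*1)*(-10) - 3151) - 2779 = (7*(-10) - 3151) - 2779 = (-70 - 3151) - 2779 = -3221 - 2779 = -6000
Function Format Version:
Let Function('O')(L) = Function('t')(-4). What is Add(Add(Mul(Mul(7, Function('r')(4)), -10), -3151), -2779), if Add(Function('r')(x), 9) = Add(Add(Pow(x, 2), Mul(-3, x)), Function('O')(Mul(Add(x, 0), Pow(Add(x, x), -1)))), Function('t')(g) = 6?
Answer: -6000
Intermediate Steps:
Function('O')(L) = 6
Function('r')(x) = Add(-3, Pow(x, 2), Mul(-3, x)) (Function('r')(x) = Add(-9, Add(Add(Pow(x, 2), Mul(-3, x)), 6)) = Add(-9, Add(6, Pow(x, 2), Mul(-3, x))) = Add(-3, Pow(x, 2), Mul(-3, x)))
Add(Add(Mul(Mul(7, Function('r')(4)), -10), -3151), -2779) = Add(Add(Mul(Mul(7, Add(-3, Pow(4, 2), Mul(-3, 4))), -10), -3151), -2779) = Add(Add(Mul(Mul(7, Add(-3, 16, -12)), -10), -3151), -2779) = Add(Add(Mul(Mul(7, 1), -10), -3151), -2779) = Add(Add(Mul(7, -10), -3151), -2779) = Add(Add(-70, -3151), -2779) = Add(-3221, -2779) = -6000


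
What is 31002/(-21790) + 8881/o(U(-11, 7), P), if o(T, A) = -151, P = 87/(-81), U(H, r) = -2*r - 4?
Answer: -99099146/1645145 ≈ -60.237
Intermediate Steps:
U(H, r) = -4 - 2*r
P = -29/27 (P = 87*(-1/81) = -29/27 ≈ -1.0741)
31002/(-21790) + 8881/o(U(-11, 7), P) = 31002/(-21790) + 8881/(-151) = 31002*(-1/21790) + 8881*(-1/151) = -15501/10895 - 8881/151 = -99099146/1645145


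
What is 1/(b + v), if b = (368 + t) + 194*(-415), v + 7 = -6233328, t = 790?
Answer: -1/6312687 ≈ -1.5841e-7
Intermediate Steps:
v = -6233335 (v = -7 - 6233328 = -6233335)
b = -79352 (b = (368 + 790) + 194*(-415) = 1158 - 80510 = -79352)
1/(b + v) = 1/(-79352 - 6233335) = 1/(-6312687) = -1/6312687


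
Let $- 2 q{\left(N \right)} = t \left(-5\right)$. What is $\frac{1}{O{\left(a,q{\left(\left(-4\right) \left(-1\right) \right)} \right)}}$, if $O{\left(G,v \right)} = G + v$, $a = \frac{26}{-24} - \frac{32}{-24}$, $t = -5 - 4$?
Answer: $- \frac{4}{89} \approx -0.044944$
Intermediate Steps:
$t = -9$ ($t = -5 - 4 = -9$)
$q{\left(N \right)} = - \frac{45}{2}$ ($q{\left(N \right)} = - \frac{\left(-9\right) \left(-5\right)}{2} = \left(- \frac{1}{2}\right) 45 = - \frac{45}{2}$)
$a = \frac{1}{4}$ ($a = 26 \left(- \frac{1}{24}\right) - - \frac{4}{3} = - \frac{13}{12} + \frac{4}{3} = \frac{1}{4} \approx 0.25$)
$\frac{1}{O{\left(a,q{\left(\left(-4\right) \left(-1\right) \right)} \right)}} = \frac{1}{\frac{1}{4} - \frac{45}{2}} = \frac{1}{- \frac{89}{4}} = - \frac{4}{89}$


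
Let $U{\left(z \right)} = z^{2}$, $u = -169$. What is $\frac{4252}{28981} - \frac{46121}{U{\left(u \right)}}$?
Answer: $- \frac{1215191329}{827726341} \approx -1.4681$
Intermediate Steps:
$\frac{4252}{28981} - \frac{46121}{U{\left(u \right)}} = \frac{4252}{28981} - \frac{46121}{\left(-169\right)^{2}} = 4252 \cdot \frac{1}{28981} - \frac{46121}{28561} = \frac{4252}{28981} - \frac{46121}{28561} = - \frac{1215191329}{827726341}$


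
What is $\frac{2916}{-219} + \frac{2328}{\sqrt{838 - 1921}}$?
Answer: $- \frac{972}{73} - \frac{776 i \sqrt{3}}{19} \approx -13.315 - 70.741 i$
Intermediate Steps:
$\frac{2916}{-219} + \frac{2328}{\sqrt{838 - 1921}} = 2916 \left(- \frac{1}{219}\right) + \frac{2328}{\sqrt{-1083}} = - \frac{972}{73} + \frac{2328}{19 i \sqrt{3}} = - \frac{972}{73} + 2328 \left(- \frac{i \sqrt{3}}{57}\right) = - \frac{972}{73} - \frac{776 i \sqrt{3}}{19}$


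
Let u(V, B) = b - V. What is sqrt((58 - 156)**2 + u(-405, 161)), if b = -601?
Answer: 56*sqrt(3) ≈ 96.995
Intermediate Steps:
u(V, B) = -601 - V
sqrt((58 - 156)**2 + u(-405, 161)) = sqrt((58 - 156)**2 + (-601 - 1*(-405))) = sqrt((-98)**2 + (-601 + 405)) = sqrt(9604 - 196) = sqrt(9408) = 56*sqrt(3)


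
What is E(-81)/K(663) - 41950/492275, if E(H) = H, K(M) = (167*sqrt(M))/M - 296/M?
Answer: -11858267314/12495495089 - 8968401*sqrt(663)/18402791 ≈ -13.497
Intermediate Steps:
K(M) = -296/M + 167/sqrt(M) (K(M) = 167/sqrt(M) - 296/M = -296/M + 167/sqrt(M))
E(-81)/K(663) - 41950/492275 = -81/(-296/663 + 167/sqrt(663)) - 41950/492275 = -81/(-296*1/663 + 167*(sqrt(663)/663)) - 41950*1/492275 = -81/(-296/663 + 167*sqrt(663)/663) - 1678/19691 = -1678/19691 - 81/(-296/663 + 167*sqrt(663)/663)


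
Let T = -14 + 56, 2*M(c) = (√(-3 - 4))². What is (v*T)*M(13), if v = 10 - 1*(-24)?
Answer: -4998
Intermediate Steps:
M(c) = -7/2 (M(c) = (√(-3 - 4))²/2 = (√(-7))²/2 = (I*√7)²/2 = (½)*(-7) = -7/2)
T = 42
v = 34 (v = 10 + 24 = 34)
(v*T)*M(13) = (34*42)*(-7/2) = 1428*(-7/2) = -4998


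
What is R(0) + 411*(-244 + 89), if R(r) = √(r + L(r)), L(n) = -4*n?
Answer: -63705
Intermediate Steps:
R(r) = √3*√(-r) (R(r) = √(r - 4*r) = √(-3*r) = √3*√(-r))
R(0) + 411*(-244 + 89) = √3*√(-1*0) + 411*(-244 + 89) = √3*√0 + 411*(-155) = √3*0 - 63705 = 0 - 63705 = -63705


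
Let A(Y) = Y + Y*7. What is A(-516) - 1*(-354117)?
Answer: 349989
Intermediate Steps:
A(Y) = 8*Y (A(Y) = Y + 7*Y = 8*Y)
A(-516) - 1*(-354117) = 8*(-516) - 1*(-354117) = -4128 + 354117 = 349989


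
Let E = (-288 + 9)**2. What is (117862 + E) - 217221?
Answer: -21518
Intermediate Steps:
E = 77841 (E = (-279)**2 = 77841)
(117862 + E) - 217221 = (117862 + 77841) - 217221 = 195703 - 217221 = -21518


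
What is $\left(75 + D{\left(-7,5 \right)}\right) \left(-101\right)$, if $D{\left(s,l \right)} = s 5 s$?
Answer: $-32320$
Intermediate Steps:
$D{\left(s,l \right)} = 5 s^{2}$ ($D{\left(s,l \right)} = 5 s s = 5 s^{2}$)
$\left(75 + D{\left(-7,5 \right)}\right) \left(-101\right) = \left(75 + 5 \left(-7\right)^{2}\right) \left(-101\right) = \left(75 + 5 \cdot 49\right) \left(-101\right) = \left(75 + 245\right) \left(-101\right) = 320 \left(-101\right) = -32320$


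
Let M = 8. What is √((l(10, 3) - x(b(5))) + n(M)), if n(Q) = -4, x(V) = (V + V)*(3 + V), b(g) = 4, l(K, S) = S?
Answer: I*√57 ≈ 7.5498*I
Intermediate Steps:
x(V) = 2*V*(3 + V) (x(V) = (2*V)*(3 + V) = 2*V*(3 + V))
√((l(10, 3) - x(b(5))) + n(M)) = √((3 - 2*4*(3 + 4)) - 4) = √((3 - 2*4*7) - 4) = √((3 - 1*56) - 4) = √((3 - 56) - 4) = √(-53 - 4) = √(-57) = I*√57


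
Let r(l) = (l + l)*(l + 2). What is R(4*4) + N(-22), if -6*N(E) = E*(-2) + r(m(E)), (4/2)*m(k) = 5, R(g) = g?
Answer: 59/12 ≈ 4.9167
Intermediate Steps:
m(k) = 5/2 (m(k) = (½)*5 = 5/2)
r(l) = 2*l*(2 + l) (r(l) = (2*l)*(2 + l) = 2*l*(2 + l))
N(E) = -15/4 + E/3 (N(E) = -(E*(-2) + 2*(5/2)*(2 + 5/2))/6 = -(-2*E + 2*(5/2)*(9/2))/6 = -(-2*E + 45/2)/6 = -(45/2 - 2*E)/6 = -15/4 + E/3)
R(4*4) + N(-22) = 4*4 + (-15/4 + (⅓)*(-22)) = 16 + (-15/4 - 22/3) = 16 - 133/12 = 59/12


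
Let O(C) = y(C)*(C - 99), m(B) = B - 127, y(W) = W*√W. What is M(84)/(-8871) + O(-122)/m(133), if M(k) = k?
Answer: -28/2957 + 13481*I*√122/3 ≈ -0.0094691 + 49634.0*I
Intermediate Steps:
y(W) = W^(3/2)
m(B) = -127 + B
O(C) = C^(3/2)*(-99 + C) (O(C) = C^(3/2)*(C - 99) = C^(3/2)*(-99 + C))
M(84)/(-8871) + O(-122)/m(133) = 84/(-8871) + ((-122)^(3/2)*(-99 - 122))/(-127 + 133) = 84*(-1/8871) + (-122*I*√122*(-221))/6 = -28/2957 + (26962*I*√122)*(⅙) = -28/2957 + 13481*I*√122/3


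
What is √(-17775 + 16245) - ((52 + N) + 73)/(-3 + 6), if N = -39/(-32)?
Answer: -4039/96 + 3*I*√170 ≈ -42.073 + 39.115*I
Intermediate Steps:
N = 39/32 (N = -39*(-1/32) = 39/32 ≈ 1.2188)
√(-17775 + 16245) - ((52 + N) + 73)/(-3 + 6) = √(-17775 + 16245) - ((52 + 39/32) + 73)/(-3 + 6) = √(-1530) - (1703/32 + 73)/3 = 3*I*√170 - 4039/(3*32) = 3*I*√170 - 1*4039/96 = 3*I*√170 - 4039/96 = -4039/96 + 3*I*√170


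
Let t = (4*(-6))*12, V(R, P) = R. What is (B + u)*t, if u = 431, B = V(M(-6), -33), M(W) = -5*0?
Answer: -124128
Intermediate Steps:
M(W) = 0
B = 0
t = -288 (t = -24*12 = -288)
(B + u)*t = (0 + 431)*(-288) = 431*(-288) = -124128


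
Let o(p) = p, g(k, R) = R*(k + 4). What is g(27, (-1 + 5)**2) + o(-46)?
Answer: 450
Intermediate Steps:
g(k, R) = R*(4 + k)
g(27, (-1 + 5)**2) + o(-46) = (-1 + 5)**2*(4 + 27) - 46 = 4**2*31 - 46 = 16*31 - 46 = 496 - 46 = 450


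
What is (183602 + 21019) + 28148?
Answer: 232769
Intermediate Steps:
(183602 + 21019) + 28148 = 204621 + 28148 = 232769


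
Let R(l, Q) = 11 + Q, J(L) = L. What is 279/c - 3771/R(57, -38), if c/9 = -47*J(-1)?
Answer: 19786/141 ≈ 140.33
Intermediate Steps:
c = 423 (c = 9*(-47*(-1)) = 9*47 = 423)
279/c - 3771/R(57, -38) = 279/423 - 3771/(11 - 38) = 279*(1/423) - 3771/(-27) = 31/47 - 3771*(-1/27) = 31/47 + 419/3 = 19786/141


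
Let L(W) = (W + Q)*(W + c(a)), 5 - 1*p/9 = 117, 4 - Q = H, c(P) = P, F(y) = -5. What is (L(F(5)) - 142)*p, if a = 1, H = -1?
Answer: 143136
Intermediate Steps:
Q = 5 (Q = 4 - 1*(-1) = 4 + 1 = 5)
p = -1008 (p = 45 - 9*117 = 45 - 1053 = -1008)
L(W) = (1 + W)*(5 + W) (L(W) = (W + 5)*(W + 1) = (5 + W)*(1 + W) = (1 + W)*(5 + W))
(L(F(5)) - 142)*p = ((5 + (-5)**2 + 6*(-5)) - 142)*(-1008) = ((5 + 25 - 30) - 142)*(-1008) = (0 - 142)*(-1008) = -142*(-1008) = 143136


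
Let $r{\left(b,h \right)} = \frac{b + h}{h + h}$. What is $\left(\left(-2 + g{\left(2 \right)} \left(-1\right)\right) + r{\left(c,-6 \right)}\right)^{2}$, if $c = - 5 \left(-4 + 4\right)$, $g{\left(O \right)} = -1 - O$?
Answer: $\frac{9}{4} \approx 2.25$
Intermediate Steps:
$c = 0$ ($c = \left(-5\right) 0 = 0$)
$r{\left(b,h \right)} = \frac{b + h}{2 h}$
$\left(\left(-2 + g{\left(2 \right)} \left(-1\right)\right) + r{\left(c,-6 \right)}\right)^{2} = \left(\left(-2 + \left(-1 - 2\right) \left(-1\right)\right) + \frac{0 - 6}{2 \left(-6\right)}\right)^{2} = \left(\left(-2 + \left(-1 - 2\right) \left(-1\right)\right) + \frac{1}{2} \left(- \frac{1}{6}\right) \left(-6\right)\right)^{2} = \left(\left(-2 - -3\right) + \frac{1}{2}\right)^{2} = \left(\left(-2 + 3\right) + \frac{1}{2}\right)^{2} = \left(1 + \frac{1}{2}\right)^{2} = \left(\frac{3}{2}\right)^{2} = \frac{9}{4}$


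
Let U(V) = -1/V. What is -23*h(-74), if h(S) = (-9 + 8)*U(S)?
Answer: 23/74 ≈ 0.31081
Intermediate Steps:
h(S) = 1/S (h(S) = (-9 + 8)*(-1/S) = -(-1)/S = 1/S)
-23*h(-74) = -23/(-74) = -23*(-1/74) = 23/74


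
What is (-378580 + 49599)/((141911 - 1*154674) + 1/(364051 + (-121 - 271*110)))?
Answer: 109919131720/4264373559 ≈ 25.776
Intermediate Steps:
(-378580 + 49599)/((141911 - 1*154674) + 1/(364051 + (-121 - 271*110))) = -328981/((141911 - 154674) + 1/(364051 + (-121 - 29810))) = -328981/(-12763 + 1/(364051 - 29931)) = -328981/(-12763 + 1/334120) = -328981/(-4264373559/334120) = -328981*(-334120/4264373559) = 109919131720/4264373559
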